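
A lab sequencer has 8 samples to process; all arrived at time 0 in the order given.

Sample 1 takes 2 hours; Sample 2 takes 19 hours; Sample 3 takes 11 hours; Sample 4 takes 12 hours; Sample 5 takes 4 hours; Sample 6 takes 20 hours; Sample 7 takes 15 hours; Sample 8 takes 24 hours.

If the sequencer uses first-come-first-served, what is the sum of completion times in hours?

FIFO (arrival order): Sample 1 Sample 2 Sample 3 Sample 4 Sample 5 Sample 6 Sample 7 Sample 8.
Sample 1: 0→2
Sample 2: 2→21
Sample 3: 21→32
Sample 4: 32→44
Sample 5: 44→48
Sample 6: 48→68
Sample 7: 68→83
Sample 8: 83→107
Sum = 2+21+32+44+48+68+83+107 = 405.

405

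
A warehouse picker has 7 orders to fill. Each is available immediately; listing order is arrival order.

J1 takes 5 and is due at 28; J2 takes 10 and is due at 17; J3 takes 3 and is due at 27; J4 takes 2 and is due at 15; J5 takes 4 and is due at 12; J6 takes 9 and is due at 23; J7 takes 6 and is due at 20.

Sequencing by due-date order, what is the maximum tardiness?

11

EDD (increasing due date): J5 J4 J2 J7 J6 J3 J1.
J5: 0→4, due 12, tardiness 0
J4: 4→6, due 15, tardiness 0
J2: 6→16, due 17, tardiness 0
J7: 16→22, due 20, tardiness 2
J6: 22→31, due 23, tardiness 8
J3: 31→34, due 27, tardiness 7
J1: 34→39, due 28, tardiness 11
Maximum = 11.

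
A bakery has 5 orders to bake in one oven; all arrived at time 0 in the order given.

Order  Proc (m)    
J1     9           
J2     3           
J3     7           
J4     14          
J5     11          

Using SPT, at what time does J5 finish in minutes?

SPT (increasing processing time): J2 J3 J1 J5 J4.
J2: 0→3
J3: 3→10
J1: 10→19
J5: 19→30

30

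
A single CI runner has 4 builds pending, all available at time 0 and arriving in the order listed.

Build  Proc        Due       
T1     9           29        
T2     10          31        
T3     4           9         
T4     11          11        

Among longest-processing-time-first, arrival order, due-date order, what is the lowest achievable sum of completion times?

LPT (decreasing processing time): T4 T2 T1 T3.
T4: 0→11
T2: 11→21
T1: 21→30
T3: 30→34
Sum = 11+21+30+34 = 96.
FIFO (arrival order): T1 T2 T3 T4.
T1: 0→9
T2: 9→19
T3: 19→23
T4: 23→34
Sum = 9+19+23+34 = 85.
EDD (increasing due date): T3 T4 T1 T2.
T3: 0→4
T4: 4→15
T1: 15→24
T2: 24→34
Sum = 4+15+24+34 = 77.
LPT 96, FIFO 85, EDD 77 → minimum 77.

77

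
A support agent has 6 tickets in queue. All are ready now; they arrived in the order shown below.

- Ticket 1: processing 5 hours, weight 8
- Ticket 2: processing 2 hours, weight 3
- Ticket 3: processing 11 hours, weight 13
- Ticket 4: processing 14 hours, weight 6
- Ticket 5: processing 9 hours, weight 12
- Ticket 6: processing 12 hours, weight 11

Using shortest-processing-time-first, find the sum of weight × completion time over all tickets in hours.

1352

SPT (increasing processing time): Ticket 2 Ticket 1 Ticket 5 Ticket 3 Ticket 6 Ticket 4.
Ticket 2: finishes 2, weight 3, w·C = 6
Ticket 1: finishes 7, weight 8, w·C = 56
Ticket 5: finishes 16, weight 12, w·C = 192
Ticket 3: finishes 27, weight 13, w·C = 351
Ticket 6: finishes 39, weight 11, w·C = 429
Ticket 4: finishes 53, weight 6, w·C = 318
Sum = 6+56+192+351+429+318 = 1352.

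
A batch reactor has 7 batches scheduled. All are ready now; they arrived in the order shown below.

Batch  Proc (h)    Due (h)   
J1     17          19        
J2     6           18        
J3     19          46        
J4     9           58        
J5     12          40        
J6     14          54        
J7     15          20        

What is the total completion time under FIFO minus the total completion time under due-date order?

4

FIFO (arrival order): J1 J2 J3 J4 J5 J6 J7.
J1: 0→17
J2: 17→23
J3: 23→42
J4: 42→51
J5: 51→63
J6: 63→77
J7: 77→92
Sum = 17+23+42+51+63+77+92 = 365.
EDD (increasing due date): J2 J1 J7 J5 J3 J6 J4.
J2: 0→6
J1: 6→23
J7: 23→38
J5: 38→50
J3: 50→69
J6: 69→83
J4: 83→92
Sum = 6+23+38+50+69+83+92 = 361.
Difference = 365 − 361 = 4.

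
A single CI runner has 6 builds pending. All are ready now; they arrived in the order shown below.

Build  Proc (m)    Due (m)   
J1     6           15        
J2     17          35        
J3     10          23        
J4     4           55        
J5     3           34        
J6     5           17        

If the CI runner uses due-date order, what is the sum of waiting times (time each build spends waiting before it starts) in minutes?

103

EDD (increasing due date): J1 J6 J3 J5 J2 J4.
J1: waits 0, runs 0→6
J6: waits 6, runs 6→11
J3: waits 11, runs 11→21
J5: waits 21, runs 21→24
J2: waits 24, runs 24→41
J4: waits 41, runs 41→45
Sum = 0+6+11+21+24+41 = 103.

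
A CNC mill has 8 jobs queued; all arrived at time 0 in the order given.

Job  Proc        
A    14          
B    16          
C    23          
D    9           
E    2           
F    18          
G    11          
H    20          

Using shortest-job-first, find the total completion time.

SPT (increasing processing time): E D G A B F H C.
E: 0→2
D: 2→11
G: 11→22
A: 22→36
B: 36→52
F: 52→70
H: 70→90
C: 90→113
Sum = 2+11+22+36+52+70+90+113 = 396.

396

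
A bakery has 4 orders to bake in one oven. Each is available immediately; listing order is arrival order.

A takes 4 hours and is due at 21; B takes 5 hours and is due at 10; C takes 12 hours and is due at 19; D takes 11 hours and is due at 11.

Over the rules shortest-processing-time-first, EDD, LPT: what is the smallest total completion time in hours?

65

SPT (increasing processing time): A B D C.
A: 0→4
B: 4→9
D: 9→20
C: 20→32
Sum = 4+9+20+32 = 65.
EDD (increasing due date): B D C A.
B: 0→5
D: 5→16
C: 16→28
A: 28→32
Sum = 5+16+28+32 = 81.
LPT (decreasing processing time): C D B A.
C: 0→12
D: 12→23
B: 23→28
A: 28→32
Sum = 12+23+28+32 = 95.
SPT 65, EDD 81, LPT 95 → minimum 65.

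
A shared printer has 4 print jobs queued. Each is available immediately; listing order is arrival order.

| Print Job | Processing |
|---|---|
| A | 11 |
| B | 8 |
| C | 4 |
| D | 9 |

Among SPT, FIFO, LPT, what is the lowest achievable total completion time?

69

SPT (increasing processing time): C B D A.
C: 0→4
B: 4→12
D: 12→21
A: 21→32
Sum = 4+12+21+32 = 69.
FIFO (arrival order): A B C D.
A: 0→11
B: 11→19
C: 19→23
D: 23→32
Sum = 11+19+23+32 = 85.
LPT (decreasing processing time): A D B C.
A: 0→11
D: 11→20
B: 20→28
C: 28→32
Sum = 11+20+28+32 = 91.
SPT 69, FIFO 85, LPT 91 → minimum 69.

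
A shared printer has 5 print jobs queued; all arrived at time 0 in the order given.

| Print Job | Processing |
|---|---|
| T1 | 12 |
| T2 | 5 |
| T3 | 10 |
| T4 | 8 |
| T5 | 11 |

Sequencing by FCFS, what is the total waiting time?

FIFO (arrival order): T1 T2 T3 T4 T5.
T1: waits 0, runs 0→12
T2: waits 12, runs 12→17
T3: waits 17, runs 17→27
T4: waits 27, runs 27→35
T5: waits 35, runs 35→46
Sum = 0+12+17+27+35 = 91.

91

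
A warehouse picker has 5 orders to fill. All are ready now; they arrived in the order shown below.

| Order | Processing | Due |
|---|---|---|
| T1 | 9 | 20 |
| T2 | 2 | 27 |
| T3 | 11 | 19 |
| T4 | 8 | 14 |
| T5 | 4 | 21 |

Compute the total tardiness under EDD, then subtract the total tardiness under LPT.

-6

EDD (increasing due date): T4 T3 T1 T5 T2.
T4: 0→8, due 14, tardiness 0
T3: 8→19, due 19, tardiness 0
T1: 19→28, due 20, tardiness 8
T5: 28→32, due 21, tardiness 11
T2: 32→34, due 27, tardiness 7
Sum = 0+0+8+11+7 = 26.
LPT (decreasing processing time): T3 T1 T4 T5 T2.
T3: 0→11, due 19, tardiness 0
T1: 11→20, due 20, tardiness 0
T4: 20→28, due 14, tardiness 14
T5: 28→32, due 21, tardiness 11
T2: 32→34, due 27, tardiness 7
Sum = 0+0+14+11+7 = 32.
Difference = 26 − 32 = -6.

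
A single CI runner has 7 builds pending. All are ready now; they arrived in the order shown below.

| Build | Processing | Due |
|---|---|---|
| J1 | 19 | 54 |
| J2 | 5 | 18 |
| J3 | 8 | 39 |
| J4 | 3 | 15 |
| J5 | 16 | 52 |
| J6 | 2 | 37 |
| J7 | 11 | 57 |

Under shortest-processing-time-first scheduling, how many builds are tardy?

SPT (increasing processing time): J6 J4 J2 J3 J7 J5 J1.
J6: 0→2, due 37, tardiness 0
J4: 2→5, due 15, tardiness 0
J2: 5→10, due 18, tardiness 0
J3: 10→18, due 39, tardiness 0
J7: 18→29, due 57, tardiness 0
J5: 29→45, due 52, tardiness 0
J1: 45→64, due 54, tardiness 10
Late builds: 1.

1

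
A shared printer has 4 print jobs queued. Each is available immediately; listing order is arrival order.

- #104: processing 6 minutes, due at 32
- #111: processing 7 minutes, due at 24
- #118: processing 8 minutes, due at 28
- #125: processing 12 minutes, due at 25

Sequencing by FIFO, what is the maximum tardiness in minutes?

8

FIFO (arrival order): #104 #111 #118 #125.
#104: 0→6, due 32, tardiness 0
#111: 6→13, due 24, tardiness 0
#118: 13→21, due 28, tardiness 0
#125: 21→33, due 25, tardiness 8
Maximum = 8.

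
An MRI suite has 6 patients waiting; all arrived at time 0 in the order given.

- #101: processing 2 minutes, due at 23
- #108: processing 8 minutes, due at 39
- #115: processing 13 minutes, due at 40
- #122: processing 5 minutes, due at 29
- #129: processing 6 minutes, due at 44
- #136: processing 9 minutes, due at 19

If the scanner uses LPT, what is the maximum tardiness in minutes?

20

LPT (decreasing processing time): #115 #136 #108 #129 #122 #101.
#115: 0→13, due 40, tardiness 0
#136: 13→22, due 19, tardiness 3
#108: 22→30, due 39, tardiness 0
#129: 30→36, due 44, tardiness 0
#122: 36→41, due 29, tardiness 12
#101: 41→43, due 23, tardiness 20
Maximum = 20.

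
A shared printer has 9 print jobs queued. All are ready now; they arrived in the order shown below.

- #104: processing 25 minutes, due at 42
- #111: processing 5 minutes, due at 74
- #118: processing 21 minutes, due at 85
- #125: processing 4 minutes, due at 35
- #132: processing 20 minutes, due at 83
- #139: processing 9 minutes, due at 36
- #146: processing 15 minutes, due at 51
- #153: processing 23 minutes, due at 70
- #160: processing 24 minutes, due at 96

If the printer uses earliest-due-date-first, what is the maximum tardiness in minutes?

EDD (increasing due date): #125 #139 #104 #146 #153 #111 #132 #118 #160.
#125: 0→4, due 35, tardiness 0
#139: 4→13, due 36, tardiness 0
#104: 13→38, due 42, tardiness 0
#146: 38→53, due 51, tardiness 2
#153: 53→76, due 70, tardiness 6
#111: 76→81, due 74, tardiness 7
#132: 81→101, due 83, tardiness 18
#118: 101→122, due 85, tardiness 37
#160: 122→146, due 96, tardiness 50
Maximum = 50.

50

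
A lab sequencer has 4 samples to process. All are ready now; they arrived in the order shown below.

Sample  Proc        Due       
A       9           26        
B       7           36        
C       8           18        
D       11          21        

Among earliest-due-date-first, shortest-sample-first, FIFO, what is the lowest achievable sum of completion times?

81

EDD (increasing due date): C D A B.
C: 0→8
D: 8→19
A: 19→28
B: 28→35
Sum = 8+19+28+35 = 90.
SPT (increasing processing time): B C A D.
B: 0→7
C: 7→15
A: 15→24
D: 24→35
Sum = 7+15+24+35 = 81.
FIFO (arrival order): A B C D.
A: 0→9
B: 9→16
C: 16→24
D: 24→35
Sum = 9+16+24+35 = 84.
EDD 90, SPT 81, FIFO 84 → minimum 81.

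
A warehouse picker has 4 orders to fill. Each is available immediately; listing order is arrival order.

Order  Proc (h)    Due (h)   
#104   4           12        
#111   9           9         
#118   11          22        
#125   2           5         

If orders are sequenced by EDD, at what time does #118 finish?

26

EDD (increasing due date): #125 #111 #104 #118.
#125: 0→2
#111: 2→11
#104: 11→15
#118: 15→26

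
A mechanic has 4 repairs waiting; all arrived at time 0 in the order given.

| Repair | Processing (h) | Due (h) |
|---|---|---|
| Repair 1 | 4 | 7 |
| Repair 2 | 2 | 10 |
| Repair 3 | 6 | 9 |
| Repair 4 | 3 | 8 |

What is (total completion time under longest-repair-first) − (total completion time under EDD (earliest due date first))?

5

LPT (decreasing processing time): Repair 3 Repair 1 Repair 4 Repair 2.
Repair 3: 0→6
Repair 1: 6→10
Repair 4: 10→13
Repair 2: 13→15
Sum = 6+10+13+15 = 44.
EDD (increasing due date): Repair 1 Repair 4 Repair 3 Repair 2.
Repair 1: 0→4
Repair 4: 4→7
Repair 3: 7→13
Repair 2: 13→15
Sum = 4+7+13+15 = 39.
Difference = 44 − 39 = 5.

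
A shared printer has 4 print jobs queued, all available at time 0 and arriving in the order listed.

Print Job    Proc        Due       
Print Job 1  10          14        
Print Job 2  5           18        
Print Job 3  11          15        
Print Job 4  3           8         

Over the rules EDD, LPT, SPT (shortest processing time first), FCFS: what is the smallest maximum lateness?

11

EDD (increasing due date): Print Job 4 Print Job 1 Print Job 3 Print Job 2.
Print Job 4: 0→3, due 8, lateness -5
Print Job 1: 3→13, due 14, lateness -1
Print Job 3: 13→24, due 15, lateness 9
Print Job 2: 24→29, due 18, lateness 11
Maximum = 11.
LPT (decreasing processing time): Print Job 3 Print Job 1 Print Job 2 Print Job 4.
Print Job 3: 0→11, due 15, lateness -4
Print Job 1: 11→21, due 14, lateness 7
Print Job 2: 21→26, due 18, lateness 8
Print Job 4: 26→29, due 8, lateness 21
Maximum = 21.
SPT (increasing processing time): Print Job 4 Print Job 2 Print Job 1 Print Job 3.
Print Job 4: 0→3, due 8, lateness -5
Print Job 2: 3→8, due 18, lateness -10
Print Job 1: 8→18, due 14, lateness 4
Print Job 3: 18→29, due 15, lateness 14
Maximum = 14.
FIFO (arrival order): Print Job 1 Print Job 2 Print Job 3 Print Job 4.
Print Job 1: 0→10, due 14, lateness -4
Print Job 2: 10→15, due 18, lateness -3
Print Job 3: 15→26, due 15, lateness 11
Print Job 4: 26→29, due 8, lateness 21
Maximum = 21.
EDD 11, LPT 21, SPT 14, FIFO 21 → minimum 11.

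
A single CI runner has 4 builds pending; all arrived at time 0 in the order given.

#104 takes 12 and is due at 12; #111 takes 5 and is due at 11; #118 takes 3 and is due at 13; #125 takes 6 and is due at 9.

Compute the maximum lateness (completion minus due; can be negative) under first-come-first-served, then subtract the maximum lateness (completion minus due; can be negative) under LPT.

4

FIFO (arrival order): #104 #111 #118 #125.
#104: 0→12, due 12, lateness 0
#111: 12→17, due 11, lateness 6
#118: 17→20, due 13, lateness 7
#125: 20→26, due 9, lateness 17
Maximum = 17.
LPT (decreasing processing time): #104 #125 #111 #118.
#104: 0→12, due 12, lateness 0
#125: 12→18, due 9, lateness 9
#111: 18→23, due 11, lateness 12
#118: 23→26, due 13, lateness 13
Maximum = 13.
Difference = 17 − 13 = 4.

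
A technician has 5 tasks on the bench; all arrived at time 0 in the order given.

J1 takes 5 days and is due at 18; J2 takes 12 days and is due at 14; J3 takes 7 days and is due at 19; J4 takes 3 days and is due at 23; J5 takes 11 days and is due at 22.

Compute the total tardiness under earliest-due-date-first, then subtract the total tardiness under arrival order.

5

EDD (increasing due date): J2 J1 J3 J5 J4.
J2: 0→12, due 14, tardiness 0
J1: 12→17, due 18, tardiness 0
J3: 17→24, due 19, tardiness 5
J5: 24→35, due 22, tardiness 13
J4: 35→38, due 23, tardiness 15
Sum = 0+0+5+13+15 = 33.
FIFO (arrival order): J1 J2 J3 J4 J5.
J1: 0→5, due 18, tardiness 0
J2: 5→17, due 14, tardiness 3
J3: 17→24, due 19, tardiness 5
J4: 24→27, due 23, tardiness 4
J5: 27→38, due 22, tardiness 16
Sum = 0+3+5+4+16 = 28.
Difference = 33 − 28 = 5.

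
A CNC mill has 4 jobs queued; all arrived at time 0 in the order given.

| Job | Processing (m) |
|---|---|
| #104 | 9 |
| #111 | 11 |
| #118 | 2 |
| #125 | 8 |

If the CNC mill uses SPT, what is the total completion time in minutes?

61

SPT (increasing processing time): #118 #125 #104 #111.
#118: 0→2
#125: 2→10
#104: 10→19
#111: 19→30
Sum = 2+10+19+30 = 61.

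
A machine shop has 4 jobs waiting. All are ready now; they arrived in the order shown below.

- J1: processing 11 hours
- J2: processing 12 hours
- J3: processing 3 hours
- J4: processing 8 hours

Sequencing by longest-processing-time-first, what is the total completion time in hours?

LPT (decreasing processing time): J2 J1 J4 J3.
J2: 0→12
J1: 12→23
J4: 23→31
J3: 31→34
Sum = 12+23+31+34 = 100.

100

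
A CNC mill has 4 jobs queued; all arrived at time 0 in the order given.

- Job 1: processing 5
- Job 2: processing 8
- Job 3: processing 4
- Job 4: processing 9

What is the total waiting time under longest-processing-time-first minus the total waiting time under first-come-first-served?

13

LPT (decreasing processing time): Job 4 Job 2 Job 1 Job 3.
Job 4: waits 0, runs 0→9
Job 2: waits 9, runs 9→17
Job 1: waits 17, runs 17→22
Job 3: waits 22, runs 22→26
Sum = 0+9+17+22 = 48.
FIFO (arrival order): Job 1 Job 2 Job 3 Job 4.
Job 1: waits 0, runs 0→5
Job 2: waits 5, runs 5→13
Job 3: waits 13, runs 13→17
Job 4: waits 17, runs 17→26
Sum = 0+5+13+17 = 35.
Difference = 48 − 35 = 13.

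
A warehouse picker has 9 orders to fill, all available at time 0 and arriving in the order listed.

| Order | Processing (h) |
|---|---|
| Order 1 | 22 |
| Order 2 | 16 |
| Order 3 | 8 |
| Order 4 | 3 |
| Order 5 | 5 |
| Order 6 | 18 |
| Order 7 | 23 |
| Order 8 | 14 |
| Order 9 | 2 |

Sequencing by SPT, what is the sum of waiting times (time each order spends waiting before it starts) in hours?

269

SPT (increasing processing time): Order 9 Order 4 Order 5 Order 3 Order 8 Order 2 Order 6 Order 1 Order 7.
Order 9: waits 0, runs 0→2
Order 4: waits 2, runs 2→5
Order 5: waits 5, runs 5→10
Order 3: waits 10, runs 10→18
Order 8: waits 18, runs 18→32
Order 2: waits 32, runs 32→48
Order 6: waits 48, runs 48→66
Order 1: waits 66, runs 66→88
Order 7: waits 88, runs 88→111
Sum = 0+2+5+10+18+32+48+66+88 = 269.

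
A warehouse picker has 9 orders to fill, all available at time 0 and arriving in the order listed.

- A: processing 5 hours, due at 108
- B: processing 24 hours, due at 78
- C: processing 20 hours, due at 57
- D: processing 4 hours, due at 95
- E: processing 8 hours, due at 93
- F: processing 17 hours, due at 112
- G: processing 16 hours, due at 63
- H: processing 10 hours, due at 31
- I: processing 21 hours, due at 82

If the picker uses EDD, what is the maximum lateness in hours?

13

EDD (increasing due date): H C G B I E D A F.
H: 0→10, due 31, lateness -21
C: 10→30, due 57, lateness -27
G: 30→46, due 63, lateness -17
B: 46→70, due 78, lateness -8
I: 70→91, due 82, lateness 9
E: 91→99, due 93, lateness 6
D: 99→103, due 95, lateness 8
A: 103→108, due 108, lateness 0
F: 108→125, due 112, lateness 13
Maximum = 13.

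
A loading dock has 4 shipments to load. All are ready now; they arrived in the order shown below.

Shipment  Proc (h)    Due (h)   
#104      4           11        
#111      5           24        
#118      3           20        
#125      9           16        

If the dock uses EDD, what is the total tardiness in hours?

EDD (increasing due date): #104 #125 #118 #111.
#104: 0→4, due 11, tardiness 0
#125: 4→13, due 16, tardiness 0
#118: 13→16, due 20, tardiness 0
#111: 16→21, due 24, tardiness 0
Sum = 0+0+0+0 = 0.

0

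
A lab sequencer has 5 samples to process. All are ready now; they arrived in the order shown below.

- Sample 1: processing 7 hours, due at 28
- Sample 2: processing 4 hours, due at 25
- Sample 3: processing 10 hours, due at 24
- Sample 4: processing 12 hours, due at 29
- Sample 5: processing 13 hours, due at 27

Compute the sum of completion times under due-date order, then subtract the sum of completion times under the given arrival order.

13

EDD (increasing due date): Sample 3 Sample 2 Sample 5 Sample 1 Sample 4.
Sample 3: 0→10
Sample 2: 10→14
Sample 5: 14→27
Sample 1: 27→34
Sample 4: 34→46
Sum = 10+14+27+34+46 = 131.
FIFO (arrival order): Sample 1 Sample 2 Sample 3 Sample 4 Sample 5.
Sample 1: 0→7
Sample 2: 7→11
Sample 3: 11→21
Sample 4: 21→33
Sample 5: 33→46
Sum = 7+11+21+33+46 = 118.
Difference = 131 − 118 = 13.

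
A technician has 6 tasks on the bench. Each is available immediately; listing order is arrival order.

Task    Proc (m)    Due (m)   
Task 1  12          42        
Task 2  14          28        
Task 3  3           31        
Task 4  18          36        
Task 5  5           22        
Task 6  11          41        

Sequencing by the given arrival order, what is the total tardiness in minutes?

FIFO (arrival order): Task 1 Task 2 Task 3 Task 4 Task 5 Task 6.
Task 1: 0→12, due 42, tardiness 0
Task 2: 12→26, due 28, tardiness 0
Task 3: 26→29, due 31, tardiness 0
Task 4: 29→47, due 36, tardiness 11
Task 5: 47→52, due 22, tardiness 30
Task 6: 52→63, due 41, tardiness 22
Sum = 0+0+0+11+30+22 = 63.

63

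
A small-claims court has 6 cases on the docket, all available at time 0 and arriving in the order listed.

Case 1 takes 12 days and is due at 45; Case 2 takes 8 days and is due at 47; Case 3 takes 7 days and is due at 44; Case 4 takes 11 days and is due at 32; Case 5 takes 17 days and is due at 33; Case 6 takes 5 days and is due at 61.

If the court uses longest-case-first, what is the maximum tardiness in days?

LPT (decreasing processing time): Case 5 Case 1 Case 4 Case 2 Case 3 Case 6.
Case 5: 0→17, due 33, tardiness 0
Case 1: 17→29, due 45, tardiness 0
Case 4: 29→40, due 32, tardiness 8
Case 2: 40→48, due 47, tardiness 1
Case 3: 48→55, due 44, tardiness 11
Case 6: 55→60, due 61, tardiness 0
Maximum = 11.

11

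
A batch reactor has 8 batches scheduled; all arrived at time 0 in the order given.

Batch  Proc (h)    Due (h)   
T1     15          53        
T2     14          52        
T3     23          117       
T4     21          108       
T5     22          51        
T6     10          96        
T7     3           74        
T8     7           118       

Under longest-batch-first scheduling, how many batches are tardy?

LPT (decreasing processing time): T3 T5 T4 T1 T2 T6 T8 T7.
T3: 0→23, due 117, tardiness 0
T5: 23→45, due 51, tardiness 0
T4: 45→66, due 108, tardiness 0
T1: 66→81, due 53, tardiness 28
T2: 81→95, due 52, tardiness 43
T6: 95→105, due 96, tardiness 9
T8: 105→112, due 118, tardiness 0
T7: 112→115, due 74, tardiness 41
Late batches: 4.

4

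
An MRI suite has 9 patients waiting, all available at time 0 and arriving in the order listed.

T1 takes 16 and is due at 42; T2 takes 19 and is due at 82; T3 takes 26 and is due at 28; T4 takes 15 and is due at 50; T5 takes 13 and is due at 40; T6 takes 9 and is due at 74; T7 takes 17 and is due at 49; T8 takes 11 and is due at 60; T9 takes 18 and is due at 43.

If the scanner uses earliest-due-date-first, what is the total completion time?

EDD (increasing due date): T3 T5 T1 T9 T7 T4 T8 T6 T2.
T3: 0→26
T5: 26→39
T1: 39→55
T9: 55→73
T7: 73→90
T4: 90→105
T8: 105→116
T6: 116→125
T2: 125→144
Sum = 26+39+55+73+90+105+116+125+144 = 773.

773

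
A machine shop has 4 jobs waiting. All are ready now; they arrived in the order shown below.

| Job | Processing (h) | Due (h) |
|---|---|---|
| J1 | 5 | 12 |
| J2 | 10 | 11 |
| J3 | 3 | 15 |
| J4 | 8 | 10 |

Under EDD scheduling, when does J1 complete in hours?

EDD (increasing due date): J4 J2 J1 J3.
J4: 0→8
J2: 8→18
J1: 18→23

23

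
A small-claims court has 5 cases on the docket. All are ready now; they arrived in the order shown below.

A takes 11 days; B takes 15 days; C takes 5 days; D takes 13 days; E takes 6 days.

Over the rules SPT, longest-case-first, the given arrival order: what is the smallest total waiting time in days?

SPT (increasing processing time): C E A D B.
C: waits 0, runs 0→5
E: waits 5, runs 5→11
A: waits 11, runs 11→22
D: waits 22, runs 22→35
B: waits 35, runs 35→50
Sum = 0+5+11+22+35 = 73.
LPT (decreasing processing time): B D A E C.
B: waits 0, runs 0→15
D: waits 15, runs 15→28
A: waits 28, runs 28→39
E: waits 39, runs 39→45
C: waits 45, runs 45→50
Sum = 0+15+28+39+45 = 127.
FIFO (arrival order): A B C D E.
A: waits 0, runs 0→11
B: waits 11, runs 11→26
C: waits 26, runs 26→31
D: waits 31, runs 31→44
E: waits 44, runs 44→50
Sum = 0+11+26+31+44 = 112.
SPT 73, LPT 127, FIFO 112 → minimum 73.

73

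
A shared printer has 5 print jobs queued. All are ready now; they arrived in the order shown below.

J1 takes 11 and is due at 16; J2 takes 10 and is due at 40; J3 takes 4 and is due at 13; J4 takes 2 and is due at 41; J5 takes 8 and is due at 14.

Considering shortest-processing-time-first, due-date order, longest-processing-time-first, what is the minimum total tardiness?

SPT (increasing processing time): J4 J3 J5 J2 J1.
J4: 0→2, due 41, tardiness 0
J3: 2→6, due 13, tardiness 0
J5: 6→14, due 14, tardiness 0
J2: 14→24, due 40, tardiness 0
J1: 24→35, due 16, tardiness 19
Sum = 0+0+0+0+19 = 19.
EDD (increasing due date): J3 J5 J1 J2 J4.
J3: 0→4, due 13, tardiness 0
J5: 4→12, due 14, tardiness 0
J1: 12→23, due 16, tardiness 7
J2: 23→33, due 40, tardiness 0
J4: 33→35, due 41, tardiness 0
Sum = 0+0+7+0+0 = 7.
LPT (decreasing processing time): J1 J2 J5 J3 J4.
J1: 0→11, due 16, tardiness 0
J2: 11→21, due 40, tardiness 0
J5: 21→29, due 14, tardiness 15
J3: 29→33, due 13, tardiness 20
J4: 33→35, due 41, tardiness 0
Sum = 0+0+15+20+0 = 35.
SPT 19, EDD 7, LPT 35 → minimum 7.

7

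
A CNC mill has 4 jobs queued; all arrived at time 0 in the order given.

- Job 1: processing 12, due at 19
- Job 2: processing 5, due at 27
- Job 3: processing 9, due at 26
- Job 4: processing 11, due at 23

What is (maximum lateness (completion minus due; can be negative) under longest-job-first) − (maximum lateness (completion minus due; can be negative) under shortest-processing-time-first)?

LPT (decreasing processing time): Job 1 Job 4 Job 3 Job 2.
Job 1: 0→12, due 19, lateness -7
Job 4: 12→23, due 23, lateness 0
Job 3: 23→32, due 26, lateness 6
Job 2: 32→37, due 27, lateness 10
Maximum = 10.
SPT (increasing processing time): Job 2 Job 3 Job 4 Job 1.
Job 2: 0→5, due 27, lateness -22
Job 3: 5→14, due 26, lateness -12
Job 4: 14→25, due 23, lateness 2
Job 1: 25→37, due 19, lateness 18
Maximum = 18.
Difference = 10 − 18 = -8.

-8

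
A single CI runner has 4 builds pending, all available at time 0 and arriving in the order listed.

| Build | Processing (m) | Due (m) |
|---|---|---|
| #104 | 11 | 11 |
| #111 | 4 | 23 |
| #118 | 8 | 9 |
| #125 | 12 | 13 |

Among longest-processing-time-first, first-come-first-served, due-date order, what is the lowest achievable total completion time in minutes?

84

LPT (decreasing processing time): #125 #104 #118 #111.
#125: 0→12
#104: 12→23
#118: 23→31
#111: 31→35
Sum = 12+23+31+35 = 101.
FIFO (arrival order): #104 #111 #118 #125.
#104: 0→11
#111: 11→15
#118: 15→23
#125: 23→35
Sum = 11+15+23+35 = 84.
EDD (increasing due date): #118 #104 #125 #111.
#118: 0→8
#104: 8→19
#125: 19→31
#111: 31→35
Sum = 8+19+31+35 = 93.
LPT 101, FIFO 84, EDD 93 → minimum 84.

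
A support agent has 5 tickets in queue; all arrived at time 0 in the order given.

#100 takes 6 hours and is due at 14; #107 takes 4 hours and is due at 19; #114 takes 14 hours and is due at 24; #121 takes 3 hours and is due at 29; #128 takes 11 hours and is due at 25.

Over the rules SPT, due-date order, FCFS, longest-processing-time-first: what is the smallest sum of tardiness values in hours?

13

SPT (increasing processing time): #121 #107 #100 #128 #114.
#121: 0→3, due 29, tardiness 0
#107: 3→7, due 19, tardiness 0
#100: 7→13, due 14, tardiness 0
#128: 13→24, due 25, tardiness 0
#114: 24→38, due 24, tardiness 14
Sum = 0+0+0+0+14 = 14.
EDD (increasing due date): #100 #107 #114 #128 #121.
#100: 0→6, due 14, tardiness 0
#107: 6→10, due 19, tardiness 0
#114: 10→24, due 24, tardiness 0
#128: 24→35, due 25, tardiness 10
#121: 35→38, due 29, tardiness 9
Sum = 0+0+0+10+9 = 19.
FIFO (arrival order): #100 #107 #114 #121 #128.
#100: 0→6, due 14, tardiness 0
#107: 6→10, due 19, tardiness 0
#114: 10→24, due 24, tardiness 0
#121: 24→27, due 29, tardiness 0
#128: 27→38, due 25, tardiness 13
Sum = 0+0+0+0+13 = 13.
LPT (decreasing processing time): #114 #128 #100 #107 #121.
#114: 0→14, due 24, tardiness 0
#128: 14→25, due 25, tardiness 0
#100: 25→31, due 14, tardiness 17
#107: 31→35, due 19, tardiness 16
#121: 35→38, due 29, tardiness 9
Sum = 0+0+17+16+9 = 42.
SPT 14, EDD 19, FIFO 13, LPT 42 → minimum 13.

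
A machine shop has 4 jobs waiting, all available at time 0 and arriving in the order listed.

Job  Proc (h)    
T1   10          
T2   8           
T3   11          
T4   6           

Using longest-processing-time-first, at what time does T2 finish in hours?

29

LPT (decreasing processing time): T3 T1 T2 T4.
T3: 0→11
T1: 11→21
T2: 21→29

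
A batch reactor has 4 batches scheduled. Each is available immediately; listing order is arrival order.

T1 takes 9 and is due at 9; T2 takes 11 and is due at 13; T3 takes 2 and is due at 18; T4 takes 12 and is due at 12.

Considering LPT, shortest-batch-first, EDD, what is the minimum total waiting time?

LPT (decreasing processing time): T4 T2 T1 T3.
T4: waits 0, runs 0→12
T2: waits 12, runs 12→23
T1: waits 23, runs 23→32
T3: waits 32, runs 32→34
Sum = 0+12+23+32 = 67.
SPT (increasing processing time): T3 T1 T2 T4.
T3: waits 0, runs 0→2
T1: waits 2, runs 2→11
T2: waits 11, runs 11→22
T4: waits 22, runs 22→34
Sum = 0+2+11+22 = 35.
EDD (increasing due date): T1 T4 T2 T3.
T1: waits 0, runs 0→9
T4: waits 9, runs 9→21
T2: waits 21, runs 21→32
T3: waits 32, runs 32→34
Sum = 0+9+21+32 = 62.
LPT 67, SPT 35, EDD 62 → minimum 35.

35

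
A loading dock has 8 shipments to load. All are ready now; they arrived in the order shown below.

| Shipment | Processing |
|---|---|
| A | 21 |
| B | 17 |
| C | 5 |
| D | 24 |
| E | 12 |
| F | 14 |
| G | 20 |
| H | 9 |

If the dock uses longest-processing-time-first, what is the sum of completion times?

659

LPT (decreasing processing time): D A G B F E H C.
D: 0→24
A: 24→45
G: 45→65
B: 65→82
F: 82→96
E: 96→108
H: 108→117
C: 117→122
Sum = 24+45+65+82+96+108+117+122 = 659.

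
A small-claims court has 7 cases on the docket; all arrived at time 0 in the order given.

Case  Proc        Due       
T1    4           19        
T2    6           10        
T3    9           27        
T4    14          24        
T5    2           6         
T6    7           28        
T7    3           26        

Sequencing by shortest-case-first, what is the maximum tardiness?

21

SPT (increasing processing time): T5 T7 T1 T2 T6 T3 T4.
T5: 0→2, due 6, tardiness 0
T7: 2→5, due 26, tardiness 0
T1: 5→9, due 19, tardiness 0
T2: 9→15, due 10, tardiness 5
T6: 15→22, due 28, tardiness 0
T3: 22→31, due 27, tardiness 4
T4: 31→45, due 24, tardiness 21
Maximum = 21.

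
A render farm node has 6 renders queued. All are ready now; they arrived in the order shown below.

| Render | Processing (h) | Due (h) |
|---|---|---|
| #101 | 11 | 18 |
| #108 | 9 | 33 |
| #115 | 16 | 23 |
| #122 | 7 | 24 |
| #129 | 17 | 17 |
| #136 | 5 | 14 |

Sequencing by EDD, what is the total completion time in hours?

230

EDD (increasing due date): #136 #129 #101 #115 #122 #108.
#136: 0→5
#129: 5→22
#101: 22→33
#115: 33→49
#122: 49→56
#108: 56→65
Sum = 5+22+33+49+56+65 = 230.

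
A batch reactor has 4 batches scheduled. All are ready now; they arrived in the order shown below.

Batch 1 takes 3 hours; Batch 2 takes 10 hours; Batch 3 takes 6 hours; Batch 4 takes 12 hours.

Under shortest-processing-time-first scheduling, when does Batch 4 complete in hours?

SPT (increasing processing time): Batch 1 Batch 3 Batch 2 Batch 4.
Batch 1: 0→3
Batch 3: 3→9
Batch 2: 9→19
Batch 4: 19→31

31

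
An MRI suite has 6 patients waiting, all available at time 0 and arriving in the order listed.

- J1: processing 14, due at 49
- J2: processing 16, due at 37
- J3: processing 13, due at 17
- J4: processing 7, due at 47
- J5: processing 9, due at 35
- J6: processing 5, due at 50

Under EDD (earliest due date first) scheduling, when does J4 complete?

45

EDD (increasing due date): J3 J5 J2 J4 J1 J6.
J3: 0→13
J5: 13→22
J2: 22→38
J4: 38→45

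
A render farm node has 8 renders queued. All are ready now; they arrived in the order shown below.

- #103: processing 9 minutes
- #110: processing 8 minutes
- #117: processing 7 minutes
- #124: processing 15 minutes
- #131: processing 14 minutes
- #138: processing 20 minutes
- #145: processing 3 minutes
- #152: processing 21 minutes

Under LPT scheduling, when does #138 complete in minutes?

LPT (decreasing processing time): #152 #138 #124 #131 #103 #110 #117 #145.
#152: 0→21
#138: 21→41

41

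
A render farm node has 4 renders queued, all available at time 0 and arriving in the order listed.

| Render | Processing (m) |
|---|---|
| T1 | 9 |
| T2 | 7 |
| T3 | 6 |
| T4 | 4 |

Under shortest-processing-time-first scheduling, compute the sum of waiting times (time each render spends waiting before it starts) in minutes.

31

SPT (increasing processing time): T4 T3 T2 T1.
T4: waits 0, runs 0→4
T3: waits 4, runs 4→10
T2: waits 10, runs 10→17
T1: waits 17, runs 17→26
Sum = 0+4+10+17 = 31.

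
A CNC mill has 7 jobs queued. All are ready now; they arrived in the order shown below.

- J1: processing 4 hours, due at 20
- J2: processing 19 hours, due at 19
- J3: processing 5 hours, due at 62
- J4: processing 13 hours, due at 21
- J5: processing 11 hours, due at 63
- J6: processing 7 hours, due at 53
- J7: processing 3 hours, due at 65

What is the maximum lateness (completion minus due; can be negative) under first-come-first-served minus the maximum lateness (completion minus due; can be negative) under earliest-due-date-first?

FIFO (arrival order): J1 J2 J3 J4 J5 J6 J7.
J1: 0→4, due 20, lateness -16
J2: 4→23, due 19, lateness 4
J3: 23→28, due 62, lateness -34
J4: 28→41, due 21, lateness 20
J5: 41→52, due 63, lateness -11
J6: 52→59, due 53, lateness 6
J7: 59→62, due 65, lateness -3
Maximum = 20.
EDD (increasing due date): J2 J1 J4 J6 J3 J5 J7.
J2: 0→19, due 19, lateness 0
J1: 19→23, due 20, lateness 3
J4: 23→36, due 21, lateness 15
J6: 36→43, due 53, lateness -10
J3: 43→48, due 62, lateness -14
J5: 48→59, due 63, lateness -4
J7: 59→62, due 65, lateness -3
Maximum = 15.
Difference = 20 − 15 = 5.

5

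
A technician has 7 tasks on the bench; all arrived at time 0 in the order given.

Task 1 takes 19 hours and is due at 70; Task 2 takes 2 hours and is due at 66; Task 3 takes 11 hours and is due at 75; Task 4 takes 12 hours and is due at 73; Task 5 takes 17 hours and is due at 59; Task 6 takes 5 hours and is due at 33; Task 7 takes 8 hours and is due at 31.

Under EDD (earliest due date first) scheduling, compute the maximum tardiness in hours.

EDD (increasing due date): Task 7 Task 6 Task 5 Task 2 Task 1 Task 4 Task 3.
Task 7: 0→8, due 31, tardiness 0
Task 6: 8→13, due 33, tardiness 0
Task 5: 13→30, due 59, tardiness 0
Task 2: 30→32, due 66, tardiness 0
Task 1: 32→51, due 70, tardiness 0
Task 4: 51→63, due 73, tardiness 0
Task 3: 63→74, due 75, tardiness 0
Maximum = 0.

0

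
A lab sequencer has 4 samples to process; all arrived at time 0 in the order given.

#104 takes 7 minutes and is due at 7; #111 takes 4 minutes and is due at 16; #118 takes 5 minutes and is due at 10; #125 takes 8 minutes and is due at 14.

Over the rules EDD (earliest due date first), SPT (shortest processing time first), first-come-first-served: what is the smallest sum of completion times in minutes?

53

EDD (increasing due date): #104 #118 #125 #111.
#104: 0→7
#118: 7→12
#125: 12→20
#111: 20→24
Sum = 7+12+20+24 = 63.
SPT (increasing processing time): #111 #118 #104 #125.
#111: 0→4
#118: 4→9
#104: 9→16
#125: 16→24
Sum = 4+9+16+24 = 53.
FIFO (arrival order): #104 #111 #118 #125.
#104: 0→7
#111: 7→11
#118: 11→16
#125: 16→24
Sum = 7+11+16+24 = 58.
EDD 63, SPT 53, FIFO 58 → minimum 53.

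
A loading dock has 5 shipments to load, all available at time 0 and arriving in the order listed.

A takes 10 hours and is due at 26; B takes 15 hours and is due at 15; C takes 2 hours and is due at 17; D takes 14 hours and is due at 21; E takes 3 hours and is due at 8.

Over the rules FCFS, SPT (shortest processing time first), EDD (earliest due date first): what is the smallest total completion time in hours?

95

FIFO (arrival order): A B C D E.
A: 0→10
B: 10→25
C: 25→27
D: 27→41
E: 41→44
Sum = 10+25+27+41+44 = 147.
SPT (increasing processing time): C E A D B.
C: 0→2
E: 2→5
A: 5→15
D: 15→29
B: 29→44
Sum = 2+5+15+29+44 = 95.
EDD (increasing due date): E B C D A.
E: 0→3
B: 3→18
C: 18→20
D: 20→34
A: 34→44
Sum = 3+18+20+34+44 = 119.
FIFO 147, SPT 95, EDD 119 → minimum 95.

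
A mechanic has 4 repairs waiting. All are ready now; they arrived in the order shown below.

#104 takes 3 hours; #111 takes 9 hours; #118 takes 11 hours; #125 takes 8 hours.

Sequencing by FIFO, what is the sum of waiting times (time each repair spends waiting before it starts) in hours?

FIFO (arrival order): #104 #111 #118 #125.
#104: waits 0, runs 0→3
#111: waits 3, runs 3→12
#118: waits 12, runs 12→23
#125: waits 23, runs 23→31
Sum = 0+3+12+23 = 38.

38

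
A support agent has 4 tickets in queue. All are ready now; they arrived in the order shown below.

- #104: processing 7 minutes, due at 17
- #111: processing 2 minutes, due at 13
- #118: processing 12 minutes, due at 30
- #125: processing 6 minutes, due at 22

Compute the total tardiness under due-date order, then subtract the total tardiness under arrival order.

-5

EDD (increasing due date): #111 #104 #125 #118.
#111: 0→2, due 13, tardiness 0
#104: 2→9, due 17, tardiness 0
#125: 9→15, due 22, tardiness 0
#118: 15→27, due 30, tardiness 0
Sum = 0+0+0+0 = 0.
FIFO (arrival order): #104 #111 #118 #125.
#104: 0→7, due 17, tardiness 0
#111: 7→9, due 13, tardiness 0
#118: 9→21, due 30, tardiness 0
#125: 21→27, due 22, tardiness 5
Sum = 0+0+0+5 = 5.
Difference = 0 − 5 = -5.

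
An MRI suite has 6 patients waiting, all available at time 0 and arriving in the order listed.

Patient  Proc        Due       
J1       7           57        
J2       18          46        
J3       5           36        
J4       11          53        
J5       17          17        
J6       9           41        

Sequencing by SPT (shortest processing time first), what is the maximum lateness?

SPT (increasing processing time): J3 J1 J6 J4 J5 J2.
J3: 0→5, due 36, lateness -31
J1: 5→12, due 57, lateness -45
J6: 12→21, due 41, lateness -20
J4: 21→32, due 53, lateness -21
J5: 32→49, due 17, lateness 32
J2: 49→67, due 46, lateness 21
Maximum = 32.

32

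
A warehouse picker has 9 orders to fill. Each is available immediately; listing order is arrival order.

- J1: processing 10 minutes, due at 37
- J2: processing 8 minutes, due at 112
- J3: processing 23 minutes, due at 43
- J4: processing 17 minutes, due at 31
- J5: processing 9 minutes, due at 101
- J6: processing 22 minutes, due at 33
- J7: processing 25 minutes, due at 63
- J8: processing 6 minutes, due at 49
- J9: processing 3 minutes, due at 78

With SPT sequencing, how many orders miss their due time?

4

SPT (increasing processing time): J9 J8 J2 J5 J1 J4 J6 J3 J7.
J9: 0→3, due 78, tardiness 0
J8: 3→9, due 49, tardiness 0
J2: 9→17, due 112, tardiness 0
J5: 17→26, due 101, tardiness 0
J1: 26→36, due 37, tardiness 0
J4: 36→53, due 31, tardiness 22
J6: 53→75, due 33, tardiness 42
J3: 75→98, due 43, tardiness 55
J7: 98→123, due 63, tardiness 60
Late orders: 4.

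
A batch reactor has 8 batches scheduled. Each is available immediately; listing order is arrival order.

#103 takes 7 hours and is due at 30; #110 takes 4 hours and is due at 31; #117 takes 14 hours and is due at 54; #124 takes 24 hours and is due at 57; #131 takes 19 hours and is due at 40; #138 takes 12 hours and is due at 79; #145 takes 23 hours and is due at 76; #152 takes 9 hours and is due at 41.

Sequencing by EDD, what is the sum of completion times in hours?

EDD (increasing due date): #103 #110 #131 #152 #117 #124 #145 #138.
#103: 0→7
#110: 7→11
#131: 11→30
#152: 30→39
#117: 39→53
#124: 53→77
#145: 77→100
#138: 100→112
Sum = 7+11+30+39+53+77+100+112 = 429.

429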